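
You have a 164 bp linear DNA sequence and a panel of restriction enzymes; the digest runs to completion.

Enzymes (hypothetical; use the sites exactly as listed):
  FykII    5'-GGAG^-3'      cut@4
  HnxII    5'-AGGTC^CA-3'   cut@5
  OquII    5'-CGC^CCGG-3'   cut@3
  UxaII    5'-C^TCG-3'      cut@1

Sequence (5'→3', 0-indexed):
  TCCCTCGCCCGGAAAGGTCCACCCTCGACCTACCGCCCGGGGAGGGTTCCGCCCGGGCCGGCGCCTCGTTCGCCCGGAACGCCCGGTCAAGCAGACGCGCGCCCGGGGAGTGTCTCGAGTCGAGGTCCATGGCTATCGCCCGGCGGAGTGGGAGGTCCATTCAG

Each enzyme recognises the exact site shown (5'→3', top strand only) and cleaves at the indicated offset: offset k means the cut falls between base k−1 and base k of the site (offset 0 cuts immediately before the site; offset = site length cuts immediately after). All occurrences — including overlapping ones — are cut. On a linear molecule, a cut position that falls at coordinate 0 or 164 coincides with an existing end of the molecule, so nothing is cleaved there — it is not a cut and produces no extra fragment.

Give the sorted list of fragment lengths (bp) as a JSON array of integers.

Scan for sites:
  FykII GGAG/4: at [40, 106, 144, 150] ⇒ [44, 110, 148, 154]
  HnxII AGGTCCA/5: at [14, 122, 152] ⇒ [19, 127, 157]
  OquII CGCCCGG/3: at [5, 33, 49, 70, 79, 99, 136] ⇒ [8, 36, 52, 73, 82, 102, 139]
  UxaII CTCG/1: at [3, 23, 64, 113] ⇒ [4, 24, 65, 114]

All cut coordinates (distinct, sorted): [4, 8, 19, 24, 36, 44, 52, 65, 73, 82, 102, 110, 114, 127, 139, 148, 154, 157]

Fragment lengths:
  [0,4): 4 bp
  [4,8): 4 bp
  [8,19): 11 bp
  [19,24): 5 bp
  [24,36): 12 bp
  [36,44): 8 bp
  [44,52): 8 bp
  [52,65): 13 bp
  [65,73): 8 bp
  [73,82): 9 bp
  [82,102): 20 bp
  [102,110): 8 bp
  [110,114): 4 bp
  [114,127): 13 bp
  [127,139): 12 bp
  [139,148): 9 bp
  [148,154): 6 bp
  [154,157): 3 bp
  [157,164): 7 bp

[3,4,4,4,5,6,7,8,8,8,8,9,9,11,12,12,13,13,20]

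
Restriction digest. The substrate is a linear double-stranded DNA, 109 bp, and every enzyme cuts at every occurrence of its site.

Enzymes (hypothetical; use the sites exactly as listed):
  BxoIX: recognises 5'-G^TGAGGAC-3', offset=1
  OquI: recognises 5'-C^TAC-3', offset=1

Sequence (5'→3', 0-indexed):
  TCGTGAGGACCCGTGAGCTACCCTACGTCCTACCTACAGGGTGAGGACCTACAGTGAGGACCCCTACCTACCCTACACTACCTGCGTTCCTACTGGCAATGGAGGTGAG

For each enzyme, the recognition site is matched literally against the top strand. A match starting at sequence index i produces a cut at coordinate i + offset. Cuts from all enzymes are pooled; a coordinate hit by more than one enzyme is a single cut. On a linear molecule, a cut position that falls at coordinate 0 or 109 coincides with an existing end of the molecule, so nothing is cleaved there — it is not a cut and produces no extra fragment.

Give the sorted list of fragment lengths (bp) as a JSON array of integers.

[3,4,4,5,5,5,5,7,7,8,10,12,15,19]

Site scan:
  BxoIX GTGAGGAC/1: at [2, 40, 53] ⇒ [3, 41, 54]
  OquI CTAC/1: at [17, 22, 29, 33, 48, 63, 67, 72, 77, 89] ⇒ [18, 23, 30, 34, 49, 64, 68, 73, 78, 90]

Pooled cuts: [3, 18, 23, 30, 34, 41, 49, 54, 64, 68, 73, 78, 90]

Fragments:
  [0,3): 3 bp
  [3,18): 15 bp
  [18,23): 5 bp
  [23,30): 7 bp
  [30,34): 4 bp
  [34,41): 7 bp
  [41,49): 8 bp
  [49,54): 5 bp
  [54,64): 10 bp
  [64,68): 4 bp
  [68,73): 5 bp
  [73,78): 5 bp
  [78,90): 12 bp
  [90,109): 19 bp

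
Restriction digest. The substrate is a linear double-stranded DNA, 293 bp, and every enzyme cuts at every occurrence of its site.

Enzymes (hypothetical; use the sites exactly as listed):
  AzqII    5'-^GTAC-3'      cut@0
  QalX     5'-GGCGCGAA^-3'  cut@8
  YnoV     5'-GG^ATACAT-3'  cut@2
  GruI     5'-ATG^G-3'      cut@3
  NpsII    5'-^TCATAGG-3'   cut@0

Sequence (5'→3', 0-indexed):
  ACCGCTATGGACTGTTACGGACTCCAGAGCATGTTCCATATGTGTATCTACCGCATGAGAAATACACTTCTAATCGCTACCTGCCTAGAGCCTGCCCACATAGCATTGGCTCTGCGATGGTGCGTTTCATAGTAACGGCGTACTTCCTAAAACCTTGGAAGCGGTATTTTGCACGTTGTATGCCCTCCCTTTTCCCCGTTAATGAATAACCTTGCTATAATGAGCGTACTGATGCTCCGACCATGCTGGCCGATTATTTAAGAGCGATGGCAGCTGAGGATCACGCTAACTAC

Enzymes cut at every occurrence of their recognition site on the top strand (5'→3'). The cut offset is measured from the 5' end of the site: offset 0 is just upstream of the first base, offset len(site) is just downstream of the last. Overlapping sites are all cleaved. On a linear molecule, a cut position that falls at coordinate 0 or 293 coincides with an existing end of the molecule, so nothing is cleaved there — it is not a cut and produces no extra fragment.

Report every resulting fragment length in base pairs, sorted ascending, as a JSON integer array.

Site scan:
  AzqII GTAC/0: at [139, 225] ⇒ [139, 225]
  QalX (GGCGCGAA, off=8): no sites
  YnoV (GGATACAT, off=2): no sites
  GruI ATGG/3: at [6, 116, 266] ⇒ [9, 119, 269]
  NpsII (TCATAGG, off=0): no sites

All cut coordinates (distinct, sorted): [9, 119, 139, 225, 269]

Fragment lengths:
  [0,9): 9 bp
  [9,119): 110 bp
  [119,139): 20 bp
  [139,225): 86 bp
  [225,269): 44 bp
  [269,293): 24 bp

[9,20,24,44,86,110]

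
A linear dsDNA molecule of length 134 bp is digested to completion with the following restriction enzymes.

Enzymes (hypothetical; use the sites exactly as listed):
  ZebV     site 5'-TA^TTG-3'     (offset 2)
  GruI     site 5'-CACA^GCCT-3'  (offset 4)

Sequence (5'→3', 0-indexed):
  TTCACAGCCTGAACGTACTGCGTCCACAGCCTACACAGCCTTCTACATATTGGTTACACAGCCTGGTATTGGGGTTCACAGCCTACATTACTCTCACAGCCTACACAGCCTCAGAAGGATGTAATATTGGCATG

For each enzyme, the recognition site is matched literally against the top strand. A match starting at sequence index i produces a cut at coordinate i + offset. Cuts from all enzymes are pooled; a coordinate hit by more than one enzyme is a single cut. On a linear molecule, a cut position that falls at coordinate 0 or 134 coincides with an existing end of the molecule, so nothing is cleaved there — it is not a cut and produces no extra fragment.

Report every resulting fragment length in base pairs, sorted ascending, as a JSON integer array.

[6,8,8,9,9,11,12,12,18,19,22]

Scan for sites:
  ZebV TATTG/2: at [47, 66, 124] ⇒ [49, 68, 126]
  GruI CACAGCCT/4: at [2, 24, 33, 56, 76, 94, 103] ⇒ [6, 28, 37, 60, 80, 98, 107]

All cut coordinates (distinct, sorted): [6, 28, 37, 49, 60, 68, 80, 98, 107, 126]

Fragment lengths:
  [0,6): 6 bp
  [6,28): 22 bp
  [28,37): 9 bp
  [37,49): 12 bp
  [49,60): 11 bp
  [60,68): 8 bp
  [68,80): 12 bp
  [80,98): 18 bp
  [98,107): 9 bp
  [107,126): 19 bp
  [126,134): 8 bp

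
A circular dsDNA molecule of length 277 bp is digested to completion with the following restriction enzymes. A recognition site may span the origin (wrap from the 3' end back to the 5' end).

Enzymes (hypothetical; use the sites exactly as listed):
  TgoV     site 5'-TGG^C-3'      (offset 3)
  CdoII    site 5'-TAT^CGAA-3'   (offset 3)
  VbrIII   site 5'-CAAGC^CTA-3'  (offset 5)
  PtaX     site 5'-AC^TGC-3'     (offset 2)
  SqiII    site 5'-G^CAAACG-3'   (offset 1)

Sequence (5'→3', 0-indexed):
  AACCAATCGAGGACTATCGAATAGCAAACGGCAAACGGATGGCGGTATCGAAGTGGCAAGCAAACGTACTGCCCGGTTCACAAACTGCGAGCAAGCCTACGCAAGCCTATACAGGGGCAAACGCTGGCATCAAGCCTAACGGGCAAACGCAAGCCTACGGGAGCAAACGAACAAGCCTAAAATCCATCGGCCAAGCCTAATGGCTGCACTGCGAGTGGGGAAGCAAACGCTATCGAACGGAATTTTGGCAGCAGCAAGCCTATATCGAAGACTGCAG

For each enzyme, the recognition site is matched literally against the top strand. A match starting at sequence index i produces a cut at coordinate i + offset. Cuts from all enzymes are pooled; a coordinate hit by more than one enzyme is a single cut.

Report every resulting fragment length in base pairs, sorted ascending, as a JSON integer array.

[4,6,6,6,7,7,7,7,8,8,8,9,9,10,10,10,11,11,11,11,11,13,14,15,16,20,22]

Scan for sites:
  TgoV TGGC/3: at [39, 53, 124, 200, 245] ⇒ [42, 56, 127, 203, 248]
  CdoII TATCGAA/3: at [14, 45, 230, 262] ⇒ [17, 48, 233, 265]
  VbrIII CAAGCCTA/5: at [91, 101, 130, 149, 171, 191, 254] ⇒ [96, 106, 135, 154, 176, 196, 259]
  PtaX ACTGC/2: at [67, 83, 207, 270] ⇒ [69, 85, 209, 272]
  SqiII GCAAACG/1: at [23, 30, 59, 116, 142, 162, 222] ⇒ [24, 31, 60, 117, 143, 163, 223]

Pooled cuts: [17, 24, 31, 42, 48, 56, 60, 69, 85, 96, 106, 117, 127, 135, 143, 154, 163, 176, 196, 203, 209, 223, 233, 248, 259, 265, 272]

Fragments:
  17→24: 7 bp
  24→31: 7 bp
  31→42: 11 bp
  42→48: 6 bp
  48→56: 8 bp
  56→60: 4 bp
  60→69: 9 bp
  69→85: 16 bp
  85→96: 11 bp
  96→106: 10 bp
  106→117: 11 bp
  117→127: 10 bp
  127→135: 8 bp
  135→143: 8 bp
  143→154: 11 bp
  154→163: 9 bp
  163→176: 13 bp
  176→196: 20 bp
  196→203: 7 bp
  203→209: 6 bp
  209→223: 14 bp
  223→233: 10 bp
  233→248: 15 bp
  248→259: 11 bp
  259→265: 6 bp
  265→272: 7 bp
  272→17 (wrap): 277-272+17 = 22 bp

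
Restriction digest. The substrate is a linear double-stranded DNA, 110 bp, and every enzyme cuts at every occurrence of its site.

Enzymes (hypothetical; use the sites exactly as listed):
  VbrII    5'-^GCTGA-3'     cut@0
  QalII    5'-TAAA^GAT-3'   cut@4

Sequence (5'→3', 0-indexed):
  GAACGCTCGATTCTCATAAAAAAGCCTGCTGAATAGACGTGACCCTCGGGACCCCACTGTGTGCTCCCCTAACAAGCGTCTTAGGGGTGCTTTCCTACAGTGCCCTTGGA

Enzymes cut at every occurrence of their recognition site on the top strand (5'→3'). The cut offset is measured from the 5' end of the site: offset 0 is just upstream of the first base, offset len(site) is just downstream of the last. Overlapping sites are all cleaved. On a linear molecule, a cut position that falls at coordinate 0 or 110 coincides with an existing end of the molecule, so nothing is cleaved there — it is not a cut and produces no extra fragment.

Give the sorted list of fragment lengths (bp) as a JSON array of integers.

[27,83]

Site scan:
  VbrII GCTGA/0: at [27] ⇒ [27]
  QalII (TAAAGAT, off=4): no sites

All cut coordinates (distinct, sorted): [27]

Fragments:
  [0,27): 27 bp
  [27,110): 83 bp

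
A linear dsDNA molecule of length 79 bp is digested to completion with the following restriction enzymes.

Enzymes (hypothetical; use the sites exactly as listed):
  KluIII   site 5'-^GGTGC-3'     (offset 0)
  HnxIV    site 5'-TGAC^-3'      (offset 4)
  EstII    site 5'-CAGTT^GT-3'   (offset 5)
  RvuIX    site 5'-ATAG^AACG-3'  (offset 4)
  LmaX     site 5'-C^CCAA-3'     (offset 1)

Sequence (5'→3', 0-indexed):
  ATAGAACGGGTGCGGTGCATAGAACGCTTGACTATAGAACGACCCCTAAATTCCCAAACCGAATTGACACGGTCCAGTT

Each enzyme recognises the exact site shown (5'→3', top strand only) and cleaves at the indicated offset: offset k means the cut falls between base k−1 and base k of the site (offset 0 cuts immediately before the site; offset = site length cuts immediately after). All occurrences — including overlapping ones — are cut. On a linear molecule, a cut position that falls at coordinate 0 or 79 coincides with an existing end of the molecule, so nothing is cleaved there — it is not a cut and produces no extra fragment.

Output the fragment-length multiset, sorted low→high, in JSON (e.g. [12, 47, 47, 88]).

Site scan:
  KluIII GGTGC/0: at [8, 13] ⇒ [8, 13]
  HnxIV TGAC/4: at [28, 64] ⇒ [32, 68]
  EstII (CAGTTGT, off=5): no sites
  RvuIX ATAGAACG/4: at [0, 18, 33] ⇒ [4, 22, 37]
  LmaX CCCAA/1: at [52] ⇒ [53]

All cut coordinates (distinct, sorted): [4, 8, 13, 22, 32, 37, 53, 68]

Fragment lengths:
  [0,4): 4 bp
  [4,8): 4 bp
  [8,13): 5 bp
  [13,22): 9 bp
  [22,32): 10 bp
  [32,37): 5 bp
  [37,53): 16 bp
  [53,68): 15 bp
  [68,79): 11 bp

[4,4,5,5,9,10,11,15,16]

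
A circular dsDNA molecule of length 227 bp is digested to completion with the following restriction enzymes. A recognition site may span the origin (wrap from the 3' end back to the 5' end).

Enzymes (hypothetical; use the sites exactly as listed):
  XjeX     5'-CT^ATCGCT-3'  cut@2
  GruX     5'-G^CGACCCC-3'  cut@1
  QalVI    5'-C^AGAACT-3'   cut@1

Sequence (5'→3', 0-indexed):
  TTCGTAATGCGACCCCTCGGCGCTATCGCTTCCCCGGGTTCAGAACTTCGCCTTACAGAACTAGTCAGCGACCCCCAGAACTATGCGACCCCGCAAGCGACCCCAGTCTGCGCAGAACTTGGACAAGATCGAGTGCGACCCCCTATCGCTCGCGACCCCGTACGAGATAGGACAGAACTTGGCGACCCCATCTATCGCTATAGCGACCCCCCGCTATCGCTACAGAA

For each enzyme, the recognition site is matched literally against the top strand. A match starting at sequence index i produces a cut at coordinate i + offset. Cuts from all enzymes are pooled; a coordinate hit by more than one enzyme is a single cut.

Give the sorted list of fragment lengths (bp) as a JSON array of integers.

[8,8,9,9,9,10,11,12,12,12,15,15,16,17,21,21,22]

Scan for sites:
  XjeX CTATCGCT/2: at [22, 142, 191, 213] ⇒ [24, 144, 193, 215]
  GruX GCGACCCC/1: at [8, 67, 84, 96, 134, 151, 181, 202] ⇒ [9, 68, 85, 97, 135, 152, 182, 203]
  QalVI CAGAACT/1: at [40, 55, 75, 112, 172] ⇒ [41, 56, 76, 113, 173]

Pooled cuts: [9, 24, 41, 56, 68, 76, 85, 97, 113, 135, 144, 152, 173, 182, 193, 203, 215]

Fragment lengths:
  9→24: 15 bp
  24→41: 17 bp
  41→56: 15 bp
  56→68: 12 bp
  68→76: 8 bp
  76→85: 9 bp
  85→97: 12 bp
  97→113: 16 bp
  113→135: 22 bp
  135→144: 9 bp
  144→152: 8 bp
  152→173: 21 bp
  173→182: 9 bp
  182→193: 11 bp
  193→203: 10 bp
  203→215: 12 bp
  215→9 (wrap): 227-215+9 = 21 bp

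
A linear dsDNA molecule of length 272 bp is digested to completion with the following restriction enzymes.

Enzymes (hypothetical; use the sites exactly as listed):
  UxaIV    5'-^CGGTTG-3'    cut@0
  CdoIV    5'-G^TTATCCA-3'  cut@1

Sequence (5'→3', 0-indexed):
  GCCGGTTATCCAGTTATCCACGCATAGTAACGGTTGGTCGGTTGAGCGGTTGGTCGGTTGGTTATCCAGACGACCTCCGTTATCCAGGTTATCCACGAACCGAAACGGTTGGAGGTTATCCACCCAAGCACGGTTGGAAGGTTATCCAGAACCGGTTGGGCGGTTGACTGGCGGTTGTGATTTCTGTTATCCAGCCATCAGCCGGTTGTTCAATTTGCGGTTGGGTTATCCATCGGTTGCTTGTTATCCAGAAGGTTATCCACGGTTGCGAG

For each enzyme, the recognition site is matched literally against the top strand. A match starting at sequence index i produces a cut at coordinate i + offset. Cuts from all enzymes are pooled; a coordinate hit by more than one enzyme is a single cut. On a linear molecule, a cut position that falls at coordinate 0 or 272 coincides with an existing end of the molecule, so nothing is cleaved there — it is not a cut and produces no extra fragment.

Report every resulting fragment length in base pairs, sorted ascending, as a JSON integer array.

Scan for sites:
  UxaIV CGGTTG/0: at [30, 38, 46, 54, 105, 130, 152, 160, 171, 202, 217, 233, 262] ⇒ [30, 38, 46, 54, 105, 130, 152, 160, 171, 202, 217, 233, 262]
  CdoIV GTTATCCA/1: at [4, 12, 60, 78, 87, 114, 140, 185, 224, 242, 254] ⇒ [5, 13, 61, 79, 88, 115, 141, 186, 225, 243, 255]

Pooled cuts: [5, 13, 30, 38, 46, 54, 61, 79, 88, 105, 115, 130, 141, 152, 160, 171, 186, 202, 217, 225, 233, 243, 255, 262]

Fragment lengths:
  [0,5): 5 bp
  [5,13): 8 bp
  [13,30): 17 bp
  [30,38): 8 bp
  [38,46): 8 bp
  [46,54): 8 bp
  [54,61): 7 bp
  [61,79): 18 bp
  [79,88): 9 bp
  [88,105): 17 bp
  [105,115): 10 bp
  [115,130): 15 bp
  [130,141): 11 bp
  [141,152): 11 bp
  [152,160): 8 bp
  [160,171): 11 bp
  [171,186): 15 bp
  [186,202): 16 bp
  [202,217): 15 bp
  [217,225): 8 bp
  [225,233): 8 bp
  [233,243): 10 bp
  [243,255): 12 bp
  [255,262): 7 bp
  [262,272): 10 bp

[5,7,7,8,8,8,8,8,8,8,9,10,10,10,11,11,11,12,15,15,15,16,17,17,18]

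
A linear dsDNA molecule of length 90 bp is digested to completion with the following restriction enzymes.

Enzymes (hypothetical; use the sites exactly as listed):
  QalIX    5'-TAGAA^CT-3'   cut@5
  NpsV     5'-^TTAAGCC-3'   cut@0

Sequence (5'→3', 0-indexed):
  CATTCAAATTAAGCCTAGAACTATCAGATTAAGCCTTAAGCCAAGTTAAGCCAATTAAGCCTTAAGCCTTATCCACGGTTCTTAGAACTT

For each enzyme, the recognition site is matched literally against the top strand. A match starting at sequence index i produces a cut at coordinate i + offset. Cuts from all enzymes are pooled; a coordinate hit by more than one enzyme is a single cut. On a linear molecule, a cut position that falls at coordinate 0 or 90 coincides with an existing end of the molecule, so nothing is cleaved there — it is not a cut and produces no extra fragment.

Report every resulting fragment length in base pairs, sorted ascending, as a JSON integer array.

[3,7,7,8,8,9,10,12,26]

Site scan:
  QalIX TAGAACT/5: at [15, 82] ⇒ [20, 87]
  NpsV TTAAGCC/0: at [8, 28, 35, 45, 54, 61] ⇒ [8, 28, 35, 45, 54, 61]

All cut coordinates (distinct, sorted): [8, 20, 28, 35, 45, 54, 61, 87]

Fragments:
  [0,8): 8 bp
  [8,20): 12 bp
  [20,28): 8 bp
  [28,35): 7 bp
  [35,45): 10 bp
  [45,54): 9 bp
  [54,61): 7 bp
  [61,87): 26 bp
  [87,90): 3 bp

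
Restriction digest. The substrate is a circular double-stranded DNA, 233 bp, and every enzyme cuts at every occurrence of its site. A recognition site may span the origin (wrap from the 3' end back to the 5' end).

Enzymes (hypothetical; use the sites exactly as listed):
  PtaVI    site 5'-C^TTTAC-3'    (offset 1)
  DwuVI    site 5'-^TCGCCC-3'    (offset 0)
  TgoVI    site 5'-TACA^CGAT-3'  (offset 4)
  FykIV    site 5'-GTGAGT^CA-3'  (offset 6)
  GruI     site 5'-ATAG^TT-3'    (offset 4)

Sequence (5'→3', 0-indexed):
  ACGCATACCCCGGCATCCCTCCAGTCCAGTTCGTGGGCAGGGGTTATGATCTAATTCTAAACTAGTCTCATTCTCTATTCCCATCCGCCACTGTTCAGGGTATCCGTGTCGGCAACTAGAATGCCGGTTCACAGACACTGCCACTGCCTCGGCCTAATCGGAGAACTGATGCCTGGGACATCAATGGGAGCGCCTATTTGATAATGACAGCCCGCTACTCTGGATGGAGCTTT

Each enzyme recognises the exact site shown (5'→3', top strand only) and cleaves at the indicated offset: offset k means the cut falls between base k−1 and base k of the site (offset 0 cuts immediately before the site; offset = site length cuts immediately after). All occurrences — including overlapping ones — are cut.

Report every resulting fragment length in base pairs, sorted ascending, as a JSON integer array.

[233]

Scan for sites:
  PtaVI CTTTAC/1: at [229] ⇒ [230]
  DwuVI (TCGCCC, off=0): no sites
  TgoVI (TACACGAT, off=4): no sites
  FykIV (GTGAGTCA, off=6): no sites
  GruI (ATAGTT, off=4): no sites

All cut coordinates (distinct, sorted): [230]

Fragments:
  230→230 (wrap): 233-230+230 = 233 bp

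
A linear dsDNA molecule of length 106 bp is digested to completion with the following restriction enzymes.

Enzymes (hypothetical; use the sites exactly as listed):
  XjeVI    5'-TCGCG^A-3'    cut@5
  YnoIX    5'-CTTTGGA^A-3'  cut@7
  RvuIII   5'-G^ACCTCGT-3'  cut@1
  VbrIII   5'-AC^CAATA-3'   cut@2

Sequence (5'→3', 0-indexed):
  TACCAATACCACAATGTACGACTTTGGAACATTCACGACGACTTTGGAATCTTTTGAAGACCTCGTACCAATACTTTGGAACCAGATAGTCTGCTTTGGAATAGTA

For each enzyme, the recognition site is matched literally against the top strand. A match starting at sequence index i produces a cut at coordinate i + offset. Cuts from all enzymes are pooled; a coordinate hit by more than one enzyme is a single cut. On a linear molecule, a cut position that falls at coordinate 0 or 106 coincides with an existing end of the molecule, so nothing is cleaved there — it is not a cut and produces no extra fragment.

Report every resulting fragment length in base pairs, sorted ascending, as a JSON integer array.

[3,6,9,11,12,20,20,25]

Scan for sites:
  XjeVI (TCGCGA, off=5): no sites
  YnoIX CTTTGGAA/7: at [21, 41, 73, 93] ⇒ [28, 48, 80, 100]
  RvuIII GACCTCGT/1: at [58] ⇒ [59]
  VbrIII ACCAATA/2: at [1, 66] ⇒ [3, 68]

Pooled cuts: [3, 28, 48, 59, 68, 80, 100]

Fragments:
  [0,3): 3 bp
  [3,28): 25 bp
  [28,48): 20 bp
  [48,59): 11 bp
  [59,68): 9 bp
  [68,80): 12 bp
  [80,100): 20 bp
  [100,106): 6 bp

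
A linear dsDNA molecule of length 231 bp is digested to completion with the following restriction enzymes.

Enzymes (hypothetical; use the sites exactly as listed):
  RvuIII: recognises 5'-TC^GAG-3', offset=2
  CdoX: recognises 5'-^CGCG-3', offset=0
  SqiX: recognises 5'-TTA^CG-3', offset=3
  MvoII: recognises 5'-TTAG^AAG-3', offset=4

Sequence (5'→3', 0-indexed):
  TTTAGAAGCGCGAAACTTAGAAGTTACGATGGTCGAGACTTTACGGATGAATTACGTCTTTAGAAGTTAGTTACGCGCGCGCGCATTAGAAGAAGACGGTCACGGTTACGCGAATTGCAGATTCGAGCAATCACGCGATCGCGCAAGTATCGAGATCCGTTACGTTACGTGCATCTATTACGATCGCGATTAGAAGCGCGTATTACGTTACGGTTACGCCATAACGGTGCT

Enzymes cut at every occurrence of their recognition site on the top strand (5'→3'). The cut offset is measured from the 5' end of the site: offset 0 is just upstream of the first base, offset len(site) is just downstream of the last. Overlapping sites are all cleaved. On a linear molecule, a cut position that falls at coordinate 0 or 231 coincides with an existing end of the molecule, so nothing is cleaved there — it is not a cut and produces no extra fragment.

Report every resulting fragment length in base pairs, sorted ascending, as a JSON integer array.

[2,2,2,3,3,4,5,5,5,6,6,6,8,9,9,9,9,9,10,10,11,11,12,12,13,15,16,19]

Scan for sites:
  RvuIII (TCGAG, off=2): starts [32, 122, 149] → cuts [34, 124, 151]
  CdoX (CGCG, off=0): starts [8, 73, 75, 77, 79, 108, 133, 139, 184, 196] → cuts [8, 73, 75, 77, 79, 108, 133, 139, 184, 196]
  SqiX (TTACG, off=3): starts [23, 40, 51, 70, 105, 159, 164, 177, 202, 207, 213] → cuts [26, 43, 54, 73, 108, 162, 167, 180, 205, 210, 216]
  MvoII (TTAGAAG, off=4): starts [1, 16, 59, 85, 189] → cuts [5, 20, 63, 89, 193]

All cut coordinates (distinct, sorted): [5, 8, 20, 26, 34, 43, 54, 63, 73, 75, 77, 79, 89, 108, 124, 133, 139, 151, 162, 167, 180, 184, 193, 196, 205, 210, 216]

Fragments:
  [0,5): 5 bp
  [5,8): 3 bp
  [8,20): 12 bp
  [20,26): 6 bp
  [26,34): 8 bp
  [34,43): 9 bp
  [43,54): 11 bp
  [54,63): 9 bp
  [63,73): 10 bp
  [73,75): 2 bp
  [75,77): 2 bp
  [77,79): 2 bp
  [79,89): 10 bp
  [89,108): 19 bp
  [108,124): 16 bp
  [124,133): 9 bp
  [133,139): 6 bp
  [139,151): 12 bp
  [151,162): 11 bp
  [162,167): 5 bp
  [167,180): 13 bp
  [180,184): 4 bp
  [184,193): 9 bp
  [193,196): 3 bp
  [196,205): 9 bp
  [205,210): 5 bp
  [210,216): 6 bp
  [216,231): 15 bp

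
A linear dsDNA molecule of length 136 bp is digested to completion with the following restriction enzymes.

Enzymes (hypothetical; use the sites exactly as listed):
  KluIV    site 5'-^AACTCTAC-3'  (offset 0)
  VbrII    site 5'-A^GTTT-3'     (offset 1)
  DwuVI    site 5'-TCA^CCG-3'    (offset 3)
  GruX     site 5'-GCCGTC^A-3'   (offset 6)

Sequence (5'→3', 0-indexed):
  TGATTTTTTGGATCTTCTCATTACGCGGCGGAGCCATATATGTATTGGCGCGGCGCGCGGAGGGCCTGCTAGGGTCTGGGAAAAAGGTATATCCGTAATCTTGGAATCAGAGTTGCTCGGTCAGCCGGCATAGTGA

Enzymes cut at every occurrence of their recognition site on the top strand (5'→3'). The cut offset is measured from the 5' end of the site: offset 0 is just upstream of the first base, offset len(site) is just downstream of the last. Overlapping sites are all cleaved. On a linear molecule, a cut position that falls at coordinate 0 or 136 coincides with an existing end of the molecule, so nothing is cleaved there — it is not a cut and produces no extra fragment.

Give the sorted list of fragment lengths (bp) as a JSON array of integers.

Site scan:
  KluIV (AACTCTAC, off=0): no sites
  VbrII (AGTTT, off=1): no sites
  DwuVI (TCACCG, off=3): no sites
  GruX (GCCGTCA, off=6): no sites

Pooled cuts: ∅

Fragments:
  no cuts → one linear fragment of 136 bp

[136]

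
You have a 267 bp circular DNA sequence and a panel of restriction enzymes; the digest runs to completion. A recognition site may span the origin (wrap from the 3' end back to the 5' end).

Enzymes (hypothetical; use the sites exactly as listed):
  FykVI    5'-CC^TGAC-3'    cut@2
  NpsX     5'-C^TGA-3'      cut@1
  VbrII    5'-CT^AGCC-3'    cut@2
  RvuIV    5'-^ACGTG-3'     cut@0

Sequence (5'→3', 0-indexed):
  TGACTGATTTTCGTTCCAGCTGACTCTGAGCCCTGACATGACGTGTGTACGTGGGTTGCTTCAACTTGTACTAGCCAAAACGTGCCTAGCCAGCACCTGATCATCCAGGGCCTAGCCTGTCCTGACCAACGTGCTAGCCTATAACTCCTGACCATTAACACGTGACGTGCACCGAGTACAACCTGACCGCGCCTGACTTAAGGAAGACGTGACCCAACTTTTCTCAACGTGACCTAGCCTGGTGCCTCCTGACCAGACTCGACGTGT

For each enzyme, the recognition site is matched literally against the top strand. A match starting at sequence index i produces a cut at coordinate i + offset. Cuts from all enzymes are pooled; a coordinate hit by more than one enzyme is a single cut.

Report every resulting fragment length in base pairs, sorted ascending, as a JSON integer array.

Scan for sites:
  FykVI CCTGAC/2: at [31, 120, 146, 181, 191, 247] ⇒ [33, 122, 148, 183, 193, 249]
  NpsX CTGA/1: at [3, 19, 25, 32, 96, 121, 147, 182, 192, 248] ⇒ [4, 20, 26, 33, 97, 122, 148, 183, 193, 249]
  VbrII CTAGCC/2: at [70, 85, 111, 133, 233] ⇒ [72, 87, 113, 135, 235]
  RvuIV ACGTG/0: at [40, 48, 79, 128, 159, 164, 206, 226, 261] ⇒ [40, 48, 79, 128, 159, 164, 206, 226, 261]

Pooled cuts: [4, 20, 26, 33, 40, 48, 72, 79, 87, 97, 113, 122, 128, 135, 148, 159, 164, 183, 193, 206, 226, 235, 249, 261]

Fragment lengths:
  4→20: 16 bp
  20→26: 6 bp
  26→33: 7 bp
  33→40: 7 bp
  40→48: 8 bp
  48→72: 24 bp
  72→79: 7 bp
  79→87: 8 bp
  87→97: 10 bp
  97→113: 16 bp
  113→122: 9 bp
  122→128: 6 bp
  128→135: 7 bp
  135→148: 13 bp
  148→159: 11 bp
  159→164: 5 bp
  164→183: 19 bp
  183→193: 10 bp
  193→206: 13 bp
  206→226: 20 bp
  226→235: 9 bp
  235→249: 14 bp
  249→261: 12 bp
  261→4 (wrap): 267-261+4 = 10 bp

[5,6,6,7,7,7,7,8,8,9,9,10,10,10,11,12,13,13,14,16,16,19,20,24]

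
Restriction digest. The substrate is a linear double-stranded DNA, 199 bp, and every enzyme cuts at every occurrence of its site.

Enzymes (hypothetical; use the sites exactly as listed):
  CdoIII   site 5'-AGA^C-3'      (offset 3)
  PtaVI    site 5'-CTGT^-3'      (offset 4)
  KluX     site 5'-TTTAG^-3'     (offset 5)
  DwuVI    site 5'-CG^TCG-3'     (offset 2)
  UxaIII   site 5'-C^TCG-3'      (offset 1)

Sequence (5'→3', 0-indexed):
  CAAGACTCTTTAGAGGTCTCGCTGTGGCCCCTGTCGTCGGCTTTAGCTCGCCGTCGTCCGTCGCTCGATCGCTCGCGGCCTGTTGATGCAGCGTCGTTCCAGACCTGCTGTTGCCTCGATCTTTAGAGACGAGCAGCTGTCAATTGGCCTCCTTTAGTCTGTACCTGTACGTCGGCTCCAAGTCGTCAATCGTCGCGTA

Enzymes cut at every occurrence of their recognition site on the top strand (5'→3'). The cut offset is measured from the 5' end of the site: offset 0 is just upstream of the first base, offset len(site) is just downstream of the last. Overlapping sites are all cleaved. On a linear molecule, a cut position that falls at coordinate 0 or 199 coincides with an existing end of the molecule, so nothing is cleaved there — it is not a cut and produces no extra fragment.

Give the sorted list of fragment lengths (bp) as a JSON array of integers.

Scan for sites:
  CdoIII AGAC/3: at [2, 100, 126] ⇒ [5, 103, 129]
  PtaVI CTGT/4: at [21, 30, 79, 107, 136, 158, 164] ⇒ [25, 34, 83, 111, 140, 162, 168]
  KluX TTTAG/5: at [8, 41, 121, 152] ⇒ [13, 46, 126, 157]
  DwuVI CGTCG/2: at [34, 51, 58, 91, 169, 190] ⇒ [36, 53, 60, 93, 171, 192]
  UxaIII CTCG/1: at [17, 46, 63, 71, 114] ⇒ [18, 47, 64, 72, 115]

Pooled cuts: [5, 13, 18, 25, 34, 36, 46, 47, 53, 60, 64, 72, 83, 93, 103, 111, 115, 126, 129, 140, 157, 162, 168, 171, 192]

Fragments:
  [0,5): 5 bp
  [5,13): 8 bp
  [13,18): 5 bp
  [18,25): 7 bp
  [25,34): 9 bp
  [34,36): 2 bp
  [36,46): 10 bp
  [46,47): 1 bp
  [47,53): 6 bp
  [53,60): 7 bp
  [60,64): 4 bp
  [64,72): 8 bp
  [72,83): 11 bp
  [83,93): 10 bp
  [93,103): 10 bp
  [103,111): 8 bp
  [111,115): 4 bp
  [115,126): 11 bp
  [126,129): 3 bp
  [129,140): 11 bp
  [140,157): 17 bp
  [157,162): 5 bp
  [162,168): 6 bp
  [168,171): 3 bp
  [171,192): 21 bp
  [192,199): 7 bp

[1,2,3,3,4,4,5,5,5,6,6,7,7,7,8,8,8,9,10,10,10,11,11,11,17,21]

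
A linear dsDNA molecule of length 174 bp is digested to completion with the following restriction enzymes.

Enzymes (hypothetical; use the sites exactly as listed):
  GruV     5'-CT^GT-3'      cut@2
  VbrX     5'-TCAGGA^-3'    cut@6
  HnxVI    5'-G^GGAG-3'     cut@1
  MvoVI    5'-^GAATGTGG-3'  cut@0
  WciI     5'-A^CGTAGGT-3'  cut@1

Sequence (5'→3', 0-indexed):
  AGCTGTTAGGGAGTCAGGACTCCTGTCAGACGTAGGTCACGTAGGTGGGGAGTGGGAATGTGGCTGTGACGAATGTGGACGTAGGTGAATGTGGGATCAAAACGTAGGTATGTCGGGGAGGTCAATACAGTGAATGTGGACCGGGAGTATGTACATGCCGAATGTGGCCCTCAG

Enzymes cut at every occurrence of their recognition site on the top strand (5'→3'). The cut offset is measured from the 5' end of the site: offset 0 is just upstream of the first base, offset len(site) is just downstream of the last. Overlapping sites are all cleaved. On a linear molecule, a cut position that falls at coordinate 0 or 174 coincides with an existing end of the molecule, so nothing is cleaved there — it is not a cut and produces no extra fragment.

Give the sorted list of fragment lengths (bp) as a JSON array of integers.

Per-enzyme occurrences:
  GruV CTGT/2: at [2, 22, 63] ⇒ [4, 24, 65]
  VbrX TCAGGA/6: at [13] ⇒ [19]
  HnxVI GGGAG/1: at [8, 47, 115, 142] ⇒ [9, 48, 116, 143]
  MvoVI GAATGTGG/0: at [55, 70, 86, 131, 159] ⇒ [55, 70, 86, 131, 159]
  WciI ACGTAGGT/1: at [29, 38, 78, 101] ⇒ [30, 39, 79, 102]

Pooled cuts: [4, 9, 19, 24, 30, 39, 48, 55, 65, 70, 79, 86, 102, 116, 131, 143, 159]

Fragment lengths:
  [0,4): 4 bp
  [4,9): 5 bp
  [9,19): 10 bp
  [19,24): 5 bp
  [24,30): 6 bp
  [30,39): 9 bp
  [39,48): 9 bp
  [48,55): 7 bp
  [55,65): 10 bp
  [65,70): 5 bp
  [70,79): 9 bp
  [79,86): 7 bp
  [86,102): 16 bp
  [102,116): 14 bp
  [116,131): 15 bp
  [131,143): 12 bp
  [143,159): 16 bp
  [159,174): 15 bp

[4,5,5,5,6,7,7,9,9,9,10,10,12,14,15,15,16,16]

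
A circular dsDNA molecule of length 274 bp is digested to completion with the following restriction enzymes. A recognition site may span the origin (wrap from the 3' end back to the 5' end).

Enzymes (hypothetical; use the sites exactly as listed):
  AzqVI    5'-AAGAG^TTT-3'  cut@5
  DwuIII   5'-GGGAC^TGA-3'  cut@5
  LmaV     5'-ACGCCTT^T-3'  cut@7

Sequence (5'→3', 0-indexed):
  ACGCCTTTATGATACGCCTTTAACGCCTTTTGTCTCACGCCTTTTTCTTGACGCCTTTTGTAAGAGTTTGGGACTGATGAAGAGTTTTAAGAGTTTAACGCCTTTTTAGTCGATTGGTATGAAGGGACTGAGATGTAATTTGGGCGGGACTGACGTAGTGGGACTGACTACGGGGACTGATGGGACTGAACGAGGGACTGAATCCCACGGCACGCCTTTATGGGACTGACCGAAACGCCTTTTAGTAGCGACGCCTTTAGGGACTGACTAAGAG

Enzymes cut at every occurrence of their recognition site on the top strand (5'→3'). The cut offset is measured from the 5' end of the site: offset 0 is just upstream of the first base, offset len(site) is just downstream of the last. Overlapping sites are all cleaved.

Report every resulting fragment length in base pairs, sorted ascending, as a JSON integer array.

Scan for sites:
  AzqVI (AAGAGTTT, off=5): starts [61, 79, 88] → cuts [66, 84, 93]
  DwuIII (GGGACTGA, off=5): starts [69, 123, 145, 159, 172, 181, 193, 221, 259] → cuts [74, 128, 150, 164, 177, 186, 198, 226, 264]
  LmaV (ACGCCTTT, off=7): starts [0, 13, 22, 36, 50, 97, 211, 234, 250] → cuts [7, 20, 29, 43, 57, 104, 218, 241, 257]

All cut coordinates (distinct, sorted): [7, 20, 29, 43, 57, 66, 74, 84, 93, 104, 128, 150, 164, 177, 186, 198, 218, 226, 241, 257, 264]

Fragment lengths:
  7→20: 13 bp
  20→29: 9 bp
  29→43: 14 bp
  43→57: 14 bp
  57→66: 9 bp
  66→74: 8 bp
  74→84: 10 bp
  84→93: 9 bp
  93→104: 11 bp
  104→128: 24 bp
  128→150: 22 bp
  150→164: 14 bp
  164→177: 13 bp
  177→186: 9 bp
  186→198: 12 bp
  198→218: 20 bp
  218→226: 8 bp
  226→241: 15 bp
  241→257: 16 bp
  257→264: 7 bp
  264→7 (wrap): 274-264+7 = 17 bp

[7,8,8,9,9,9,9,10,11,12,13,13,14,14,14,15,16,17,20,22,24]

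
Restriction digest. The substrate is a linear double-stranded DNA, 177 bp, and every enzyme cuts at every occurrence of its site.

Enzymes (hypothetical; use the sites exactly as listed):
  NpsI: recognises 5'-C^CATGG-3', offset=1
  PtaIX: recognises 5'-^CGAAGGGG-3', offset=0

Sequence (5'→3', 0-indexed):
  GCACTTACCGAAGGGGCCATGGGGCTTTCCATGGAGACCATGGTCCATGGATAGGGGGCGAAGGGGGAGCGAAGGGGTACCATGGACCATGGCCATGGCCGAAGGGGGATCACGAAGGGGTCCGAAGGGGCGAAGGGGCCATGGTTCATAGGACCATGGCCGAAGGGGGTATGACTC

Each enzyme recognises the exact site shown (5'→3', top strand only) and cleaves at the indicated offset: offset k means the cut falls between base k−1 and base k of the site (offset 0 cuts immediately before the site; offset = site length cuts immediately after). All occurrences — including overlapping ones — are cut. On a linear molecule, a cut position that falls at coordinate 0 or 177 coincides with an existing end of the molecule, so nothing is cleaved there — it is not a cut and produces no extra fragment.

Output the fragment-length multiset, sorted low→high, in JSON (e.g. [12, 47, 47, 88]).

[6,6,6,7,7,8,8,9,9,9,10,11,11,12,13,13,15,17]

Site scan:
  NpsI (CCATGG, off=1): starts [16, 28, 37, 44, 79, 86, 92, 138, 153] → cuts [17, 29, 38, 45, 80, 87, 93, 139, 154]
  PtaIX (CGAAGGGG, off=0): starts [8, 58, 69, 99, 112, 122, 130, 160] → cuts [8, 58, 69, 99, 112, 122, 130, 160]

Pooled cuts: [8, 17, 29, 38, 45, 58, 69, 80, 87, 93, 99, 112, 122, 130, 139, 154, 160]

Fragments:
  [0,8): 8 bp
  [8,17): 9 bp
  [17,29): 12 bp
  [29,38): 9 bp
  [38,45): 7 bp
  [45,58): 13 bp
  [58,69): 11 bp
  [69,80): 11 bp
  [80,87): 7 bp
  [87,93): 6 bp
  [93,99): 6 bp
  [99,112): 13 bp
  [112,122): 10 bp
  [122,130): 8 bp
  [130,139): 9 bp
  [139,154): 15 bp
  [154,160): 6 bp
  [160,177): 17 bp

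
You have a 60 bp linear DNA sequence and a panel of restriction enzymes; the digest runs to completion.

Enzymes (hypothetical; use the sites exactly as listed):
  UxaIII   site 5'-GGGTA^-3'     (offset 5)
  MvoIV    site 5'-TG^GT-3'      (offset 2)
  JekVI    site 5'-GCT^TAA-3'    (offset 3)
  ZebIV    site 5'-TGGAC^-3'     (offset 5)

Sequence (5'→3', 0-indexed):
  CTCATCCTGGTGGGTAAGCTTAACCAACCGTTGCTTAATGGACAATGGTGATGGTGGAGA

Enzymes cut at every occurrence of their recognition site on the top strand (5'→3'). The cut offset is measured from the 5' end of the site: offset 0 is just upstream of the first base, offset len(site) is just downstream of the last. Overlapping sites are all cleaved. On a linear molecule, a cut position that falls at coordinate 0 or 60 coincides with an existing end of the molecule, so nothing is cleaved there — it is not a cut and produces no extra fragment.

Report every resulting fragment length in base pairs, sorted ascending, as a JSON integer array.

[4,4,6,7,7,8,9,15]

Scan for sites:
  UxaIII (GGGTA, off=5): starts [11] → cuts [16]
  MvoIV (TGGT, off=2): starts [7, 45, 51] → cuts [9, 47, 53]
  JekVI (GCTTAA, off=3): starts [17, 32] → cuts [20, 35]
  ZebIV (TGGAC, off=5): starts [38] → cuts [43]

All cut coordinates (distinct, sorted): [9, 16, 20, 35, 43, 47, 53]

Fragments:
  [0,9): 9 bp
  [9,16): 7 bp
  [16,20): 4 bp
  [20,35): 15 bp
  [35,43): 8 bp
  [43,47): 4 bp
  [47,53): 6 bp
  [53,60): 7 bp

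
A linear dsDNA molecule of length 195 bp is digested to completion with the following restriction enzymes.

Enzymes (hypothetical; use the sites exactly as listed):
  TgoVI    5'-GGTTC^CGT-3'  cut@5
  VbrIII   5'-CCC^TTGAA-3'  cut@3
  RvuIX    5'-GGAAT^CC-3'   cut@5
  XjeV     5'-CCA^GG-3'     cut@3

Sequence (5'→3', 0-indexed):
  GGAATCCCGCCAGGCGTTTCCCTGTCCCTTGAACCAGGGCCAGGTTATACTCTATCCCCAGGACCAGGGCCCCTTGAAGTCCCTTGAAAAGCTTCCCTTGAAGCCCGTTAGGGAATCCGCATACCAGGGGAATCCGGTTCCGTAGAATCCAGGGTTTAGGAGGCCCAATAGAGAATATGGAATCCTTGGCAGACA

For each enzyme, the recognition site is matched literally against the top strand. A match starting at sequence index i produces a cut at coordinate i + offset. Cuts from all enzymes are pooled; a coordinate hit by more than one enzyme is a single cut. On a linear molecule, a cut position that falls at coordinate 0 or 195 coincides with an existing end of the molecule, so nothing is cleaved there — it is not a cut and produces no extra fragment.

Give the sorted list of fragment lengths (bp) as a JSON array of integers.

Site scan:
  TgoVI (GGTTCCGT, off=5): starts [135] → cuts [140]
  VbrIII (CCCTTGAA, off=3): starts [25, 70, 80, 94] → cuts [28, 73, 83, 97]
  RvuIX (GGAATCC, off=5): starts [0, 111, 128, 178] → cuts [5, 116, 133, 183]
  XjeV (CCAGG, off=3): starts [9, 33, 39, 57, 63, 123, 148] → cuts [12, 36, 42, 60, 66, 126, 151]

Pooled cuts: [5, 12, 28, 36, 42, 60, 66, 73, 83, 97, 116, 126, 133, 140, 151, 183]

Fragment lengths:
  [0,5): 5 bp
  [5,12): 7 bp
  [12,28): 16 bp
  [28,36): 8 bp
  [36,42): 6 bp
  [42,60): 18 bp
  [60,66): 6 bp
  [66,73): 7 bp
  [73,83): 10 bp
  [83,97): 14 bp
  [97,116): 19 bp
  [116,126): 10 bp
  [126,133): 7 bp
  [133,140): 7 bp
  [140,151): 11 bp
  [151,183): 32 bp
  [183,195): 12 bp

[5,6,6,7,7,7,7,8,10,10,11,12,14,16,18,19,32]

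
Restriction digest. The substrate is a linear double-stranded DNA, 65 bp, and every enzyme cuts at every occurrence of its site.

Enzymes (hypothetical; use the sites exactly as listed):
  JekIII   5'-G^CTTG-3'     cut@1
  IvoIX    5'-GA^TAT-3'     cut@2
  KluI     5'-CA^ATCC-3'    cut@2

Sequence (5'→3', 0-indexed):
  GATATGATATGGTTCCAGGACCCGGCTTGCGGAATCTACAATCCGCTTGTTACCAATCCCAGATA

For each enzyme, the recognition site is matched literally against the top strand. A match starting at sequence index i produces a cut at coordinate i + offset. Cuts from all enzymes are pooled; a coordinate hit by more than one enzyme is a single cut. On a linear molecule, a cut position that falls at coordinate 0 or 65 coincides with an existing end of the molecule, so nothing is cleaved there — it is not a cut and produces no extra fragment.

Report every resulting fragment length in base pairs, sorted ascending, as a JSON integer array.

Per-enzyme occurrences:
  JekIII (GCTTG, off=1): starts [24, 44] → cuts [25, 45]
  IvoIX (GATAT, off=2): starts [0, 5] → cuts [2, 7]
  KluI (CAATCC, off=2): starts [38, 53] → cuts [40, 55]

All cut coordinates (distinct, sorted): [2, 7, 25, 40, 45, 55]

Fragments:
  [0,2): 2 bp
  [2,7): 5 bp
  [7,25): 18 bp
  [25,40): 15 bp
  [40,45): 5 bp
  [45,55): 10 bp
  [55,65): 10 bp

[2,5,5,10,10,15,18]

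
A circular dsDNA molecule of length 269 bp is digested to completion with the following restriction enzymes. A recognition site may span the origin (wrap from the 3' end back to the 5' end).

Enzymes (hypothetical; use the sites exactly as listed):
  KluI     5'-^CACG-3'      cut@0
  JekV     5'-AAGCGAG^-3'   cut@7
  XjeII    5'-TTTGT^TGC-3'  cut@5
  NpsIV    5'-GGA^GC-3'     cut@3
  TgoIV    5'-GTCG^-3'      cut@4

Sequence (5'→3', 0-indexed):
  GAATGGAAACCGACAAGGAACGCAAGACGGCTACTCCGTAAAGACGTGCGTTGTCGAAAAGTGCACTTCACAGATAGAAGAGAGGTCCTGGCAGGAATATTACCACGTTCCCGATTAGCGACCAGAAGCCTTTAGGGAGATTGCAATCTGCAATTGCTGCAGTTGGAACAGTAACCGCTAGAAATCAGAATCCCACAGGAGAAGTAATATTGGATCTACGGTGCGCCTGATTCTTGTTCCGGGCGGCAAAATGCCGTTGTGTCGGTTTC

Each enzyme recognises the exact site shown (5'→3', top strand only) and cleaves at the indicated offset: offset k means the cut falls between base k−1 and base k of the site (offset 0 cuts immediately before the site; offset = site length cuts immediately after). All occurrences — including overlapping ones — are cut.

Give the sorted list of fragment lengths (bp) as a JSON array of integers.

Scan for sites:
  KluI CACG/0: at [103] ⇒ [103]
  JekV (AAGCGAG, off=7): no sites
  XjeII (TTTGTTGC, off=5): no sites
  NpsIV (GGAGC, off=3): no sites
  TgoIV GTCG/4: at [52, 260] ⇒ [56, 264]

Pooled cuts: [56, 103, 264]

Fragments:
  56→103: 47 bp
  103→264: 161 bp
  264→56 (wrap): 269-264+56 = 61 bp

[47,61,161]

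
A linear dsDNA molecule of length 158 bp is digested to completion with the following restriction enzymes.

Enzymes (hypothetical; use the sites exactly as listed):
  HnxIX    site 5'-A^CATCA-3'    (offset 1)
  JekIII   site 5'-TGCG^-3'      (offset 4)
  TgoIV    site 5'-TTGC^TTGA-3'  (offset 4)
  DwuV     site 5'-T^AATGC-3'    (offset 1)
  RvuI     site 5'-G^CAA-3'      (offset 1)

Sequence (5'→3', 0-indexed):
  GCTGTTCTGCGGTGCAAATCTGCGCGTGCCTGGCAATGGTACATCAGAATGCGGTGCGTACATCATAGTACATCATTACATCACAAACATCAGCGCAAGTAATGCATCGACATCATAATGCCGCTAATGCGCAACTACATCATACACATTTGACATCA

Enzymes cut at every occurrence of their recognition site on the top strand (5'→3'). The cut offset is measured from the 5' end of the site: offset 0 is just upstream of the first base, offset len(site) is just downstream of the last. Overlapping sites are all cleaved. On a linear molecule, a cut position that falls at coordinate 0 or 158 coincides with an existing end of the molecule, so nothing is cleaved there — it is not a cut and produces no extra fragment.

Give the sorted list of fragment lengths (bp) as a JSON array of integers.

Per-enzyme occurrences:
  HnxIX (ACATCA, off=1): starts [40, 59, 69, 77, 86, 109, 136, 152] → cuts [41, 60, 70, 78, 87, 110, 137, 153]
  JekIII (TGCG, off=4): starts [7, 20, 49, 54, 127] → cuts [11, 24, 53, 58, 131]
  TgoIV (TTGCTTGA, off=4): no sites
  DwuV (TAATGC, off=1): starts [99, 115, 124] → cuts [100, 116, 125]
  RvuI (GCAA, off=1): starts [13, 32, 94, 130] → cuts [14, 33, 95, 131]

All cut coordinates (distinct, sorted): [11, 14, 24, 33, 41, 53, 58, 60, 70, 78, 87, 95, 100, 110, 116, 125, 131, 137, 153]

Fragments:
  [0,11): 11 bp
  [11,14): 3 bp
  [14,24): 10 bp
  [24,33): 9 bp
  [33,41): 8 bp
  [41,53): 12 bp
  [53,58): 5 bp
  [58,60): 2 bp
  [60,70): 10 bp
  [70,78): 8 bp
  [78,87): 9 bp
  [87,95): 8 bp
  [95,100): 5 bp
  [100,110): 10 bp
  [110,116): 6 bp
  [116,125): 9 bp
  [125,131): 6 bp
  [131,137): 6 bp
  [137,153): 16 bp
  [153,158): 5 bp

[2,3,5,5,5,6,6,6,8,8,8,9,9,9,10,10,10,11,12,16]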